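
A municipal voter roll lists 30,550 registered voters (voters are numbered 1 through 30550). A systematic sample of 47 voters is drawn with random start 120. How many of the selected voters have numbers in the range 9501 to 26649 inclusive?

k = 30550/47 = 650
First selection ≥ 9501: 120 + ⌈(9501−120)/650⌉·650 = 120 + 15×650 = 9870
Last selection ≤ 26649: 120 + ⌊(26649−120)/650⌋·650 = 120 + 40×650 = 26120
Count = 40 − 15 + 1 = 26

26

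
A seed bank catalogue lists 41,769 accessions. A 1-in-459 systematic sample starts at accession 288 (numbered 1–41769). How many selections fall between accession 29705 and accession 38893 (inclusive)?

20

k = 459
First selection ≥ 29705: 288 + ⌈(29705−288)/459⌉·459 = 288 + 65×459 = 30123
Last selection ≤ 38893: 288 + ⌊(38893−288)/459⌋·459 = 288 + 84×459 = 38844
Count = 84 − 65 + 1 = 20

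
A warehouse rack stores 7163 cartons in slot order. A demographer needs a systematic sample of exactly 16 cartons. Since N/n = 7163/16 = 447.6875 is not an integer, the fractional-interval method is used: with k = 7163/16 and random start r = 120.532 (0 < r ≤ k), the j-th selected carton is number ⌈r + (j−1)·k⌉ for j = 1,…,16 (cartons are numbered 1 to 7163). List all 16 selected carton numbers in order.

j=1: r + 0k = 120.532 → ⌈·⌉ = 121
j=2: r + 1k = 568.2195 → ⌈·⌉ = 569
j=3: r + 2k = 1015.907 → ⌈·⌉ = 1016
j=4: r + 3k = 1463.5945 → ⌈·⌉ = 1464
j=5: r + 4k = 1911.282 → ⌈·⌉ = 1912
j=6: r + 5k = 2358.9695 → ⌈·⌉ = 2359
j=7: r + 6k = 2806.657 → ⌈·⌉ = 2807
j=8: r + 7k = 3254.3445 → ⌈·⌉ = 3255
j=9: r + 8k = 3702.032 → ⌈·⌉ = 3703
j=10: r + 9k = 4149.7195 → ⌈·⌉ = 4150
j=11: r + 10k = 4597.407 → ⌈·⌉ = 4598
j=12: r + 11k = 5045.0945 → ⌈·⌉ = 5046
j=13: r + 12k = 5492.782 → ⌈·⌉ = 5493
j=14: r + 13k = 5940.4695 → ⌈·⌉ = 5941
j=15: r + 14k = 6388.157 → ⌈·⌉ = 6389
j=16: r + 15k = 6835.8445 → ⌈·⌉ = 6836

121, 569, 1016, 1464, 1912, 2359, 2807, 3255, 3703, 4150, 4598, 5046, 5493, 5941, 6389, 6836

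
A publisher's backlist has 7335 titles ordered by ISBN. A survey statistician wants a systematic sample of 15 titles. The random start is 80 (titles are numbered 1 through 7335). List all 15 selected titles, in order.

80, 569, 1058, 1547, 2036, 2525, 3014, 3503, 3992, 4481, 4970, 5459, 5948, 6437, 6926

k = N/n = 7335/15 = 489
title 1: 80
title 2: 80 + 489 = 569
title 3: 569 + 489 = 1058
title 4: 1058 + 489 = 1547
title 5: 1547 + 489 = 2036
title 6: 2036 + 489 = 2525
title 7: 2525 + 489 = 3014
title 8: 3014 + 489 = 3503
title 9: 3503 + 489 = 3992
title 10: 3992 + 489 = 4481
title 11: 4481 + 489 = 4970
title 12: 4970 + 489 = 5459
title 13: 5459 + 489 = 5948
title 14: 5948 + 489 = 6437
title 15: 6437 + 489 = 6926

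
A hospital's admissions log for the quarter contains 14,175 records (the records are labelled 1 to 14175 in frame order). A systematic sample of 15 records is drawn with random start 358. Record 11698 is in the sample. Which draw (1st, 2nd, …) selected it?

13

k = 14175/15 = 945
position = (11698 − 358)/945 + 1 = 11340/945 + 1 = 12 + 1 = 13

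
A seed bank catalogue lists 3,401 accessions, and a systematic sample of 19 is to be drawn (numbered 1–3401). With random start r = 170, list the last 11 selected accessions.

1602, 1781, 1960, 2139, 2318, 2497, 2676, 2855, 3034, 3213, 3392

k = N/n = 3401/19 = 179
9th selection = 170 + 8×179 = 1602
10th: 1602 + 179 = 1781
11th: 1781 + 179 = 1960
12th: 1960 + 179 = 2139
13th: 2139 + 179 = 2318
14th: 2318 + 179 = 2497
15th: 2497 + 179 = 2676
16th: 2676 + 179 = 2855
17th: 2855 + 179 = 3034
18th: 3034 + 179 = 3213
19th: 3213 + 179 = 3392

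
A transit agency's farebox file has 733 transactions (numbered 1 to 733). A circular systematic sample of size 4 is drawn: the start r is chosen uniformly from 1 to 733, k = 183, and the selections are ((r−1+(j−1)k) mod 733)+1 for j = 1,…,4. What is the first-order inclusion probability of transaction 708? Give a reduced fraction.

4/733

For each position j, as r ranges over 1…733 the j-th selection hits every transaction exactly once, so transaction 708 is selected for exactly 4 of the 733 starts.
Inclusion probability = 4/733.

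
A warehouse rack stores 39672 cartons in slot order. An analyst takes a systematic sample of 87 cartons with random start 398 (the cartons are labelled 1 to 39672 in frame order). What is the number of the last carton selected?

k = 39672/87 = 456
87th selection = r + (87−1)·k = 398 + 86×456 = 398 + 39216 = 39614

39614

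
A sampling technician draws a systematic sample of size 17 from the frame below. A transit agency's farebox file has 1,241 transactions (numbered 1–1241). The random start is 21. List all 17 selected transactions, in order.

k = N/n = 1241/17 = 73
transaction 1: 21
transaction 2: 21 + 73 = 94
transaction 3: 94 + 73 = 167
transaction 4: 167 + 73 = 240
transaction 5: 240 + 73 = 313
transaction 6: 313 + 73 = 386
transaction 7: 386 + 73 = 459
transaction 8: 459 + 73 = 532
transaction 9: 532 + 73 = 605
transaction 10: 605 + 73 = 678
transaction 11: 678 + 73 = 751
transaction 12: 751 + 73 = 824
transaction 13: 824 + 73 = 897
transaction 14: 897 + 73 = 970
transaction 15: 970 + 73 = 1043
transaction 16: 1043 + 73 = 1116
transaction 17: 1116 + 73 = 1189

21, 94, 167, 240, 313, 386, 459, 532, 605, 678, 751, 824, 897, 970, 1043, 1116, 1189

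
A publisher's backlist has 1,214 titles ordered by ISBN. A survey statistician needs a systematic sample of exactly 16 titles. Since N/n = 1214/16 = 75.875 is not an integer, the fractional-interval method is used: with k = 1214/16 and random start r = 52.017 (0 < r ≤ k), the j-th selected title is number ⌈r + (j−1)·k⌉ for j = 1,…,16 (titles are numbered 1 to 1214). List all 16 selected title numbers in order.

53, 128, 204, 280, 356, 432, 508, 584, 660, 735, 811, 887, 963, 1039, 1115, 1191

j=1: r + 0k = 52.017 → ⌈·⌉ = 53
j=2: r + 1k = 127.892 → ⌈·⌉ = 128
j=3: r + 2k = 203.767 → ⌈·⌉ = 204
j=4: r + 3k = 279.642 → ⌈·⌉ = 280
j=5: r + 4k = 355.517 → ⌈·⌉ = 356
j=6: r + 5k = 431.392 → ⌈·⌉ = 432
j=7: r + 6k = 507.267 → ⌈·⌉ = 508
j=8: r + 7k = 583.142 → ⌈·⌉ = 584
j=9: r + 8k = 659.017 → ⌈·⌉ = 660
j=10: r + 9k = 734.892 → ⌈·⌉ = 735
j=11: r + 10k = 810.767 → ⌈·⌉ = 811
j=12: r + 11k = 886.642 → ⌈·⌉ = 887
j=13: r + 12k = 962.517 → ⌈·⌉ = 963
j=14: r + 13k = 1038.392 → ⌈·⌉ = 1039
j=15: r + 14k = 1114.267 → ⌈·⌉ = 1115
j=16: r + 15k = 1190.142 → ⌈·⌉ = 1191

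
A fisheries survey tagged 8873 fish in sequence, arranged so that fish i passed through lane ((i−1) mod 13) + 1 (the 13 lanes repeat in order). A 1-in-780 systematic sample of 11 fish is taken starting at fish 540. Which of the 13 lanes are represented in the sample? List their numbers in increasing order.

7

Consecutive selections differ by k = 780, so their lane numbers differ by 780 mod 13 = 0.
gcd(780, 13) = 13, so the sample visits 13/13 = 1 distinct residues mod 13.
Start 540 is lane 7; the lanes hit are 7.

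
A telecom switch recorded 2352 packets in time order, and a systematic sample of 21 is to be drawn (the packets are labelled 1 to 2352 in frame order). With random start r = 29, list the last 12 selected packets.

k = N/n = 2352/21 = 112
10th selection = 29 + 9×112 = 1037
11th: 1037 + 112 = 1149
12th: 1149 + 112 = 1261
13th: 1261 + 112 = 1373
14th: 1373 + 112 = 1485
15th: 1485 + 112 = 1597
16th: 1597 + 112 = 1709
17th: 1709 + 112 = 1821
18th: 1821 + 112 = 1933
19th: 1933 + 112 = 2045
20th: 2045 + 112 = 2157
21st: 2157 + 112 = 2269

1037, 1149, 1261, 1373, 1485, 1597, 1709, 1821, 1933, 2045, 2157, 2269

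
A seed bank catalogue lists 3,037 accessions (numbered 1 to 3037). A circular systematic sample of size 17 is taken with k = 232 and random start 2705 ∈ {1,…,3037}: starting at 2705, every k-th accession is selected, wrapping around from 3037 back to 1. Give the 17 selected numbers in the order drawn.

2705, 2937, 132, 364, 596, 828, 1060, 1292, 1524, 1756, 1988, 2220, 2452, 2684, 2916, 111, 343

Selection 1: 2705
Selection 2: 2705 + 232 = 2937
Selection 3: 2937 + 232 = 3169 → 3169 − 3037 = 132
Selection 4: 132 + 232 = 364
Selection 5: 364 + 232 = 596
Selection 6: 596 + 232 = 828
Selection 7: 828 + 232 = 1060
Selection 8: 1060 + 232 = 1292
Selection 9: 1292 + 232 = 1524
Selection 10: 1524 + 232 = 1756
Selection 11: 1756 + 232 = 1988
Selection 12: 1988 + 232 = 2220
Selection 13: 2220 + 232 = 2452
Selection 14: 2452 + 232 = 2684
Selection 15: 2684 + 232 = 2916
Selection 16: 2916 + 232 = 3148 → 3148 − 3037 = 111
Selection 17: 111 + 232 = 343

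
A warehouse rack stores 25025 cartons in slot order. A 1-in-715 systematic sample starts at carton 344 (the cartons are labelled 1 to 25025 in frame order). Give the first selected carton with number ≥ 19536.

k = 715
Steps past start: ⌈(19536 − 344)/715⌉ = ⌈19192/715⌉ = 27
Selected carton: 344 + 27×715 = 19649

19649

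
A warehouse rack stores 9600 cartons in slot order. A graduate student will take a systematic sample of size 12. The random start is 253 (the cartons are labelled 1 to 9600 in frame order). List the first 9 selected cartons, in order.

253, 1053, 1853, 2653, 3453, 4253, 5053, 5853, 6653

k = N/n = 9600/12 = 800
carton 1: 253
carton 2: 253 + 800 = 1053
carton 3: 1053 + 800 = 1853
carton 4: 1853 + 800 = 2653
carton 5: 2653 + 800 = 3453
carton 6: 3453 + 800 = 4253
carton 7: 4253 + 800 = 5053
carton 8: 5053 + 800 = 5853
carton 9: 5853 + 800 = 6653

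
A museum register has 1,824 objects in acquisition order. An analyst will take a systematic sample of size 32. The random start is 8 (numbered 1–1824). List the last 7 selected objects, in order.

1433, 1490, 1547, 1604, 1661, 1718, 1775

k = N/n = 1824/32 = 57
26th selection = 8 + 25×57 = 1433
27th: 1433 + 57 = 1490
28th: 1490 + 57 = 1547
29th: 1547 + 57 = 1604
30th: 1604 + 57 = 1661
31st: 1661 + 57 = 1718
32nd: 1718 + 57 = 1775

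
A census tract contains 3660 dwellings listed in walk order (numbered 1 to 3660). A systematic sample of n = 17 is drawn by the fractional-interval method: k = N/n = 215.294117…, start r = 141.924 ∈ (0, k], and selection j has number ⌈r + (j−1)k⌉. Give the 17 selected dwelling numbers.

j=1: r + 0k = 141.924 → ⌈·⌉ = 142
j=2: r + 1k = 357.218117… → ⌈·⌉ = 358
j=3: r + 2k = 572.512235… → ⌈·⌉ = 573
j=4: r + 3k = 787.806352… → ⌈·⌉ = 788
j=5: r + 4k = 1003.100470… → ⌈·⌉ = 1004
j=6: r + 5k = 1218.394588… → ⌈·⌉ = 1219
j=7: r + 6k = 1433.688705… → ⌈·⌉ = 1434
j=8: r + 7k = 1648.982823… → ⌈·⌉ = 1649
j=9: r + 8k = 1864.276941… → ⌈·⌉ = 1865
j=10: r + 9k = 2079.571058… → ⌈·⌉ = 2080
j=11: r + 10k = 2294.865176… → ⌈·⌉ = 2295
j=12: r + 11k = 2510.159294… → ⌈·⌉ = 2511
j=13: r + 12k = 2725.453411… → ⌈·⌉ = 2726
j=14: r + 13k = 2940.747529… → ⌈·⌉ = 2941
j=15: r + 14k = 3156.041647… → ⌈·⌉ = 3157
j=16: r + 15k = 3371.335764… → ⌈·⌉ = 3372
j=17: r + 16k = 3586.629882… → ⌈·⌉ = 3587

142, 358, 573, 788, 1004, 1219, 1434, 1649, 1865, 2080, 2295, 2511, 2726, 2941, 3157, 3372, 3587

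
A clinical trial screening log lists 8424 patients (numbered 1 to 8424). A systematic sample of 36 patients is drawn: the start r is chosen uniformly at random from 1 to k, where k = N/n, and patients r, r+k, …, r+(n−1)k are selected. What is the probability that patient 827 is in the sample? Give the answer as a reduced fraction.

1/234

k = 8424/36 = 234.
Patient 827 is selected iff r ≡ 827 (mod 234); exactly one such r in {1,…,234}.
Inclusion probability = 1/234.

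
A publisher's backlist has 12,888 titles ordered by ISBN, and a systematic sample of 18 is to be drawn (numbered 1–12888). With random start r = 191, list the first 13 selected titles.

k = N/n = 12888/18 = 716
title 1: 191
title 2: 191 + 716 = 907
title 3: 907 + 716 = 1623
title 4: 1623 + 716 = 2339
title 5: 2339 + 716 = 3055
title 6: 3055 + 716 = 3771
title 7: 3771 + 716 = 4487
title 8: 4487 + 716 = 5203
title 9: 5203 + 716 = 5919
title 10: 5919 + 716 = 6635
title 11: 6635 + 716 = 7351
title 12: 7351 + 716 = 8067
title 13: 8067 + 716 = 8783

191, 907, 1623, 2339, 3055, 3771, 4487, 5203, 5919, 6635, 7351, 8067, 8783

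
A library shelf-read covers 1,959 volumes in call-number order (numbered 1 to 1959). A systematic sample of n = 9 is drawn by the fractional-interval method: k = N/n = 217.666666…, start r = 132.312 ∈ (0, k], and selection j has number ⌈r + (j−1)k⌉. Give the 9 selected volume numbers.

j=1: r + 0k = 132.312 → ⌈·⌉ = 133
j=2: r + 1k = 349.978666… → ⌈·⌉ = 350
j=3: r + 2k = 567.645333… → ⌈·⌉ = 568
j=4: r + 3k = 785.312 → ⌈·⌉ = 786
j=5: r + 4k = 1002.978666… → ⌈·⌉ = 1003
j=6: r + 5k = 1220.645333… → ⌈·⌉ = 1221
j=7: r + 6k = 1438.312 → ⌈·⌉ = 1439
j=8: r + 7k = 1655.978666… → ⌈·⌉ = 1656
j=9: r + 8k = 1873.645333… → ⌈·⌉ = 1874

133, 350, 568, 786, 1003, 1221, 1439, 1656, 1874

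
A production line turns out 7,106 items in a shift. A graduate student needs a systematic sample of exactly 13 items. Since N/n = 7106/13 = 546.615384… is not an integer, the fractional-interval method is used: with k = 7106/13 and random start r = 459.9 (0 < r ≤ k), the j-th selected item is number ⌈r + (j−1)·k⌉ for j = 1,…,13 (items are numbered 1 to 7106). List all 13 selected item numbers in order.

460, 1007, 1554, 2100, 2647, 3193, 3740, 4287, 4833, 5380, 5927, 6473, 7020

j=1: r + 0k = 459.9 → ⌈·⌉ = 460
j=2: r + 1k = 1006.515384… → ⌈·⌉ = 1007
j=3: r + 2k = 1553.130769… → ⌈·⌉ = 1554
j=4: r + 3k = 2099.746153… → ⌈·⌉ = 2100
j=5: r + 4k = 2646.361538… → ⌈·⌉ = 2647
j=6: r + 5k = 3192.976923… → ⌈·⌉ = 3193
j=7: r + 6k = 3739.592307… → ⌈·⌉ = 3740
j=8: r + 7k = 4286.207692… → ⌈·⌉ = 4287
j=9: r + 8k = 4832.823076… → ⌈·⌉ = 4833
j=10: r + 9k = 5379.438461… → ⌈·⌉ = 5380
j=11: r + 10k = 5926.053846… → ⌈·⌉ = 5927
j=12: r + 11k = 6472.669230… → ⌈·⌉ = 6473
j=13: r + 12k = 7019.284615… → ⌈·⌉ = 7020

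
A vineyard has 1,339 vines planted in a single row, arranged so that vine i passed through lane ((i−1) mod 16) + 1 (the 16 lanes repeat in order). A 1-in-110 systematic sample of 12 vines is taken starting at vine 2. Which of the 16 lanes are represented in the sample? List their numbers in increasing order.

2, 4, 6, 8, 10, 12, 14, 16

Consecutive selections differ by k = 110, so their lane numbers differ by 110 mod 16 = 14.
gcd(110, 16) = 2, so the sample visits 16/2 = 8 distinct residues mod 16.
Start 2 is lane 2; the lanes hit are 2, 4, 6, 8, 10, 12, 14, 16.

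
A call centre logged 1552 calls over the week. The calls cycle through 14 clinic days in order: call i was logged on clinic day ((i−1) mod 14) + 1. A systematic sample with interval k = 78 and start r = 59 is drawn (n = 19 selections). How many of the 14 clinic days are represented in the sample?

Consecutive selections differ by k = 78, so their clinic day numbers differ by 78 mod 14 = 8.
gcd(78, 14) = 2, so the sample visits 14/2 = 7 distinct residues mod 14.
Start 59 is clinic day 3; the clinic days hit are 1, 3, 5, 7, 9, 11, 13.

7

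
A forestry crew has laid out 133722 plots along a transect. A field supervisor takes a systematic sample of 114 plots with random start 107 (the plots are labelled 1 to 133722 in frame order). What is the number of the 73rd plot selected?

84563

k = 133722/114 = 1173
73rd selection = r + (73−1)·k = 107 + 72×1173 = 107 + 84456 = 84563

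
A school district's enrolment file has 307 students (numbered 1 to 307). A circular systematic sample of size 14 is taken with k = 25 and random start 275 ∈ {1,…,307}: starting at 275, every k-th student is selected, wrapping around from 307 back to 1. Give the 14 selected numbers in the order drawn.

275, 300, 18, 43, 68, 93, 118, 143, 168, 193, 218, 243, 268, 293

Selection 1: 275
Selection 2: 275 + 25 = 300
Selection 3: 300 + 25 = 325 → 325 − 307 = 18
Selection 4: 18 + 25 = 43
Selection 5: 43 + 25 = 68
Selection 6: 68 + 25 = 93
Selection 7: 93 + 25 = 118
Selection 8: 118 + 25 = 143
Selection 9: 143 + 25 = 168
Selection 10: 168 + 25 = 193
Selection 11: 193 + 25 = 218
Selection 12: 218 + 25 = 243
Selection 13: 243 + 25 = 268
Selection 14: 268 + 25 = 293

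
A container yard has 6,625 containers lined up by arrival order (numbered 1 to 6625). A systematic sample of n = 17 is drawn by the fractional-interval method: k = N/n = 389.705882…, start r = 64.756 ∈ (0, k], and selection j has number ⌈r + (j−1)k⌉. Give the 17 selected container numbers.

65, 455, 845, 1234, 1624, 2014, 2403, 2793, 3183, 3573, 3962, 4352, 4742, 5131, 5521, 5911, 6301

j=1: r + 0k = 64.756 → ⌈·⌉ = 65
j=2: r + 1k = 454.461882… → ⌈·⌉ = 455
j=3: r + 2k = 844.167764… → ⌈·⌉ = 845
j=4: r + 3k = 1233.873647… → ⌈·⌉ = 1234
j=5: r + 4k = 1623.579529… → ⌈·⌉ = 1624
j=6: r + 5k = 2013.285411… → ⌈·⌉ = 2014
j=7: r + 6k = 2402.991294… → ⌈·⌉ = 2403
j=8: r + 7k = 2792.697176… → ⌈·⌉ = 2793
j=9: r + 8k = 3182.403058… → ⌈·⌉ = 3183
j=10: r + 9k = 3572.108941… → ⌈·⌉ = 3573
j=11: r + 10k = 3961.814823… → ⌈·⌉ = 3962
j=12: r + 11k = 4351.520705… → ⌈·⌉ = 4352
j=13: r + 12k = 4741.226588… → ⌈·⌉ = 4742
j=14: r + 13k = 5130.932470… → ⌈·⌉ = 5131
j=15: r + 14k = 5520.638352… → ⌈·⌉ = 5521
j=16: r + 15k = 5910.344235… → ⌈·⌉ = 5911
j=17: r + 16k = 6300.050117… → ⌈·⌉ = 6301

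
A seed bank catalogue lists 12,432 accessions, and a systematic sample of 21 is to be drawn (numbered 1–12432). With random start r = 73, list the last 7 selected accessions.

8361, 8953, 9545, 10137, 10729, 11321, 11913

k = N/n = 12432/21 = 592
15th selection = 73 + 14×592 = 8361
16th: 8361 + 592 = 8953
17th: 8953 + 592 = 9545
18th: 9545 + 592 = 10137
19th: 10137 + 592 = 10729
20th: 10729 + 592 = 11321
21st: 11321 + 592 = 11913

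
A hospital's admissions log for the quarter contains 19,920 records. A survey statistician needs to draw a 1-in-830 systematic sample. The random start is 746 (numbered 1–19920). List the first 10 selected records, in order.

record 1: 746
record 2: 746 + 830 = 1576
record 3: 1576 + 830 = 2406
record 4: 2406 + 830 = 3236
record 5: 3236 + 830 = 4066
record 6: 4066 + 830 = 4896
record 7: 4896 + 830 = 5726
record 8: 5726 + 830 = 6556
record 9: 6556 + 830 = 7386
record 10: 7386 + 830 = 8216

746, 1576, 2406, 3236, 4066, 4896, 5726, 6556, 7386, 8216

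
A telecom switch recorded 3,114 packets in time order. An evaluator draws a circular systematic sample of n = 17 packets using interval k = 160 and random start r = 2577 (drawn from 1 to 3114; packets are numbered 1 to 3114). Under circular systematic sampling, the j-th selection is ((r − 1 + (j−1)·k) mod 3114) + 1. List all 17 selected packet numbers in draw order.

Selection 1: 2577
Selection 2: 2577 + 160 = 2737
Selection 3: 2737 + 160 = 2897
Selection 4: 2897 + 160 = 3057
Selection 5: 3057 + 160 = 3217 → 3217 − 3114 = 103
Selection 6: 103 + 160 = 263
Selection 7: 263 + 160 = 423
Selection 8: 423 + 160 = 583
Selection 9: 583 + 160 = 743
Selection 10: 743 + 160 = 903
Selection 11: 903 + 160 = 1063
Selection 12: 1063 + 160 = 1223
Selection 13: 1223 + 160 = 1383
Selection 14: 1383 + 160 = 1543
Selection 15: 1543 + 160 = 1703
Selection 16: 1703 + 160 = 1863
Selection 17: 1863 + 160 = 2023

2577, 2737, 2897, 3057, 103, 263, 423, 583, 743, 903, 1063, 1223, 1383, 1543, 1703, 1863, 2023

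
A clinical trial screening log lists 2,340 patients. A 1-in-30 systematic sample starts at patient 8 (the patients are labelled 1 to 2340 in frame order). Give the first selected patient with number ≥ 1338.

k = 30
Steps past start: ⌈(1338 − 8)/30⌉ = ⌈1330/30⌉ = 45
Selected patient: 8 + 45×30 = 1358

1358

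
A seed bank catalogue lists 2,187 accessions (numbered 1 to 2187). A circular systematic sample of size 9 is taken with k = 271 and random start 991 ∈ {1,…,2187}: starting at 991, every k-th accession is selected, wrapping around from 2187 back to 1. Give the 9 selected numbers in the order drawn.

991, 1262, 1533, 1804, 2075, 159, 430, 701, 972

Selection 1: 991
Selection 2: 991 + 271 = 1262
Selection 3: 1262 + 271 = 1533
Selection 4: 1533 + 271 = 1804
Selection 5: 1804 + 271 = 2075
Selection 6: 2075 + 271 = 2346 → 2346 − 2187 = 159
Selection 7: 159 + 271 = 430
Selection 8: 430 + 271 = 701
Selection 9: 701 + 271 = 972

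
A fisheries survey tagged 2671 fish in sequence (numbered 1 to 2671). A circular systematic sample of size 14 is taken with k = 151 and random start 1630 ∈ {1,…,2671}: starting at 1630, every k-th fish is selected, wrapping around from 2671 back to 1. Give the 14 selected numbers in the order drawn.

1630, 1781, 1932, 2083, 2234, 2385, 2536, 16, 167, 318, 469, 620, 771, 922

Selection 1: 1630
Selection 2: 1630 + 151 = 1781
Selection 3: 1781 + 151 = 1932
Selection 4: 1932 + 151 = 2083
Selection 5: 2083 + 151 = 2234
Selection 6: 2234 + 151 = 2385
Selection 7: 2385 + 151 = 2536
Selection 8: 2536 + 151 = 2687 → 2687 − 2671 = 16
Selection 9: 16 + 151 = 167
Selection 10: 167 + 151 = 318
Selection 11: 318 + 151 = 469
Selection 12: 469 + 151 = 620
Selection 13: 620 + 151 = 771
Selection 14: 771 + 151 = 922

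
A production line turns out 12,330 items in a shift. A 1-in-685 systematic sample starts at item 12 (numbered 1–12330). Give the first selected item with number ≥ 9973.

k = 685
Steps past start: ⌈(9973 − 12)/685⌉ = ⌈9961/685⌉ = 15
Selected item: 12 + 15×685 = 10287

10287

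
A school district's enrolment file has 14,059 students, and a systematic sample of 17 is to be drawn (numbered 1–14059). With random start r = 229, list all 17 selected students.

229, 1056, 1883, 2710, 3537, 4364, 5191, 6018, 6845, 7672, 8499, 9326, 10153, 10980, 11807, 12634, 13461

k = N/n = 14059/17 = 827
student 1: 229
student 2: 229 + 827 = 1056
student 3: 1056 + 827 = 1883
student 4: 1883 + 827 = 2710
student 5: 2710 + 827 = 3537
student 6: 3537 + 827 = 4364
student 7: 4364 + 827 = 5191
student 8: 5191 + 827 = 6018
student 9: 6018 + 827 = 6845
student 10: 6845 + 827 = 7672
student 11: 7672 + 827 = 8499
student 12: 8499 + 827 = 9326
student 13: 9326 + 827 = 10153
student 14: 10153 + 827 = 10980
student 15: 10980 + 827 = 11807
student 16: 11807 + 827 = 12634
student 17: 12634 + 827 = 13461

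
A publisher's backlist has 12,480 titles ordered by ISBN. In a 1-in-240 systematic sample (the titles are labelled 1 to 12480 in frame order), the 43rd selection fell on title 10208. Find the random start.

128

k = 240
r = 10208 − (43−1)×240 = 10208 − 10080 = 128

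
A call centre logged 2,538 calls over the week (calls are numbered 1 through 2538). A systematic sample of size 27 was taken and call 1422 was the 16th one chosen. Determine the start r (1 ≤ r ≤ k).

k = 2538/27 = 94
r = 1422 − (16−1)×94 = 1422 − 1410 = 12

12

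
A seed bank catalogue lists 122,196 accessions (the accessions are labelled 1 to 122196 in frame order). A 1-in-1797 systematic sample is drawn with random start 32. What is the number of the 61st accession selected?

k = 1797
61st selection = r + (61−1)·k = 32 + 60×1797 = 32 + 107820 = 107852

107852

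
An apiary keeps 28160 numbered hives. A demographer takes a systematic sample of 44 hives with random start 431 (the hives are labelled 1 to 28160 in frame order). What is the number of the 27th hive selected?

17071

k = 28160/44 = 640
27th selection = r + (27−1)·k = 431 + 26×640 = 431 + 16640 = 17071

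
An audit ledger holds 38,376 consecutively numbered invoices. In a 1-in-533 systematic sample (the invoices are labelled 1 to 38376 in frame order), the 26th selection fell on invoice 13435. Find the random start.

110

k = 533
r = 13435 − (26−1)×533 = 13435 − 13325 = 110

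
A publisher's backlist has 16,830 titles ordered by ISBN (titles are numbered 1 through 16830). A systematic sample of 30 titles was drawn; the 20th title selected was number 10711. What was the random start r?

k = 16830/30 = 561
r = 10711 − (20−1)×561 = 10711 − 10659 = 52

52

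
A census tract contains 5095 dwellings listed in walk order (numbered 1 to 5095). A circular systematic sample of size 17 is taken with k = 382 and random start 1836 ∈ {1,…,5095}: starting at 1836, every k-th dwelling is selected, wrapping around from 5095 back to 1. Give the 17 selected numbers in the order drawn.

1836, 2218, 2600, 2982, 3364, 3746, 4128, 4510, 4892, 179, 561, 943, 1325, 1707, 2089, 2471, 2853

Selection 1: 1836
Selection 2: 1836 + 382 = 2218
Selection 3: 2218 + 382 = 2600
Selection 4: 2600 + 382 = 2982
Selection 5: 2982 + 382 = 3364
Selection 6: 3364 + 382 = 3746
Selection 7: 3746 + 382 = 4128
Selection 8: 4128 + 382 = 4510
Selection 9: 4510 + 382 = 4892
Selection 10: 4892 + 382 = 5274 → 5274 − 5095 = 179
Selection 11: 179 + 382 = 561
Selection 12: 561 + 382 = 943
Selection 13: 943 + 382 = 1325
Selection 14: 1325 + 382 = 1707
Selection 15: 1707 + 382 = 2089
Selection 16: 2089 + 382 = 2471
Selection 17: 2471 + 382 = 2853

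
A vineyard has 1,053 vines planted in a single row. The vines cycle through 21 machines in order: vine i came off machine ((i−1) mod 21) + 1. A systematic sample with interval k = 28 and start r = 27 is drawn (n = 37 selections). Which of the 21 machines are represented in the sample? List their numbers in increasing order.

Consecutive selections differ by k = 28, so their machine numbers differ by 28 mod 21 = 7.
gcd(28, 21) = 7, so the sample visits 21/7 = 3 distinct residues mod 21.
Start 27 is machine 6; the machines hit are 6, 13, 20.

6, 13, 20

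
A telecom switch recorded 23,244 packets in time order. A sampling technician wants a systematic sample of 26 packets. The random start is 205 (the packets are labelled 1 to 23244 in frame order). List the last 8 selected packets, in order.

k = N/n = 23244/26 = 894
19th selection = 205 + 18×894 = 16297
20th: 16297 + 894 = 17191
21st: 17191 + 894 = 18085
22nd: 18085 + 894 = 18979
23rd: 18979 + 894 = 19873
24th: 19873 + 894 = 20767
25th: 20767 + 894 = 21661
26th: 21661 + 894 = 22555

16297, 17191, 18085, 18979, 19873, 20767, 21661, 22555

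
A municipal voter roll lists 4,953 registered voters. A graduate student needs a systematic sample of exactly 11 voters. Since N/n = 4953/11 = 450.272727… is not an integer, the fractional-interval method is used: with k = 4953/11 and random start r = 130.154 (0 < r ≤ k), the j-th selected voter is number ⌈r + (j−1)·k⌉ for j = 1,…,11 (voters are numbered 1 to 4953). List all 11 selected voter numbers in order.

131, 581, 1031, 1481, 1932, 2382, 2832, 3283, 3733, 4183, 4633

j=1: r + 0k = 130.154 → ⌈·⌉ = 131
j=2: r + 1k = 580.426727… → ⌈·⌉ = 581
j=3: r + 2k = 1030.699454… → ⌈·⌉ = 1031
j=4: r + 3k = 1480.972181… → ⌈·⌉ = 1481
j=5: r + 4k = 1931.244909… → ⌈·⌉ = 1932
j=6: r + 5k = 2381.517636… → ⌈·⌉ = 2382
j=7: r + 6k = 2831.790363… → ⌈·⌉ = 2832
j=8: r + 7k = 3282.063090… → ⌈·⌉ = 3283
j=9: r + 8k = 3732.335818… → ⌈·⌉ = 3733
j=10: r + 9k = 4182.608545… → ⌈·⌉ = 4183
j=11: r + 10k = 4632.881272… → ⌈·⌉ = 4633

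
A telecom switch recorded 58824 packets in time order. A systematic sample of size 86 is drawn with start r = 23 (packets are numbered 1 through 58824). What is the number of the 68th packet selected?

45851

k = 58824/86 = 684
68th selection = r + (68−1)·k = 23 + 67×684 = 23 + 45828 = 45851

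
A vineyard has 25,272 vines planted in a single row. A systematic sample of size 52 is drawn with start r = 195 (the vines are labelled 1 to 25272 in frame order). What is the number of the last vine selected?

24981

k = 25272/52 = 486
52nd selection = r + (52−1)·k = 195 + 51×486 = 195 + 24786 = 24981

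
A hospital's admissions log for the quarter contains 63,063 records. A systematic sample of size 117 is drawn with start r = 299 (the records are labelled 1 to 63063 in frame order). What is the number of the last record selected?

62823

k = 63063/117 = 539
117th selection = r + (117−1)·k = 299 + 116×539 = 299 + 62524 = 62823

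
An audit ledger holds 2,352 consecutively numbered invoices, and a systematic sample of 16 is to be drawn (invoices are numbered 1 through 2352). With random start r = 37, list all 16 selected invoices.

37, 184, 331, 478, 625, 772, 919, 1066, 1213, 1360, 1507, 1654, 1801, 1948, 2095, 2242

k = N/n = 2352/16 = 147
invoice 1: 37
invoice 2: 37 + 147 = 184
invoice 3: 184 + 147 = 331
invoice 4: 331 + 147 = 478
invoice 5: 478 + 147 = 625
invoice 6: 625 + 147 = 772
invoice 7: 772 + 147 = 919
invoice 8: 919 + 147 = 1066
invoice 9: 1066 + 147 = 1213
invoice 10: 1213 + 147 = 1360
invoice 11: 1360 + 147 = 1507
invoice 12: 1507 + 147 = 1654
invoice 13: 1654 + 147 = 1801
invoice 14: 1801 + 147 = 1948
invoice 15: 1948 + 147 = 2095
invoice 16: 2095 + 147 = 2242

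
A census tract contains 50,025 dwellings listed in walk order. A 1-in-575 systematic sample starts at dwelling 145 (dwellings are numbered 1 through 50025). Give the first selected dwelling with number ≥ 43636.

43845

k = 575
Steps past start: ⌈(43636 − 145)/575⌉ = ⌈43491/575⌉ = 76
Selected dwelling: 145 + 76×575 = 43845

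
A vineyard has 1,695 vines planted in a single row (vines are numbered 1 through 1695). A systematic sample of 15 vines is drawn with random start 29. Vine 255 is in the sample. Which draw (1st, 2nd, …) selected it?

3

k = 1695/15 = 113
position = (255 − 29)/113 + 1 = 226/113 + 1 = 2 + 1 = 3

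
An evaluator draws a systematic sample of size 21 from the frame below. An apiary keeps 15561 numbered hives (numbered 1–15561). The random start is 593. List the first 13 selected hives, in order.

k = N/n = 15561/21 = 741
hive 1: 593
hive 2: 593 + 741 = 1334
hive 3: 1334 + 741 = 2075
hive 4: 2075 + 741 = 2816
hive 5: 2816 + 741 = 3557
hive 6: 3557 + 741 = 4298
hive 7: 4298 + 741 = 5039
hive 8: 5039 + 741 = 5780
hive 9: 5780 + 741 = 6521
hive 10: 6521 + 741 = 7262
hive 11: 7262 + 741 = 8003
hive 12: 8003 + 741 = 8744
hive 13: 8744 + 741 = 9485

593, 1334, 2075, 2816, 3557, 4298, 5039, 5780, 6521, 7262, 8003, 8744, 9485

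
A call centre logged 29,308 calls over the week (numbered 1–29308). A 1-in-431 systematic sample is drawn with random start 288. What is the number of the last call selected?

29165

k = 431
68th selection = r + (68−1)·k = 288 + 67×431 = 288 + 28877 = 29165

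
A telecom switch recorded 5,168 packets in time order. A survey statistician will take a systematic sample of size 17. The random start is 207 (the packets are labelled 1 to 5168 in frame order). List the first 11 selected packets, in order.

k = N/n = 5168/17 = 304
packet 1: 207
packet 2: 207 + 304 = 511
packet 3: 511 + 304 = 815
packet 4: 815 + 304 = 1119
packet 5: 1119 + 304 = 1423
packet 6: 1423 + 304 = 1727
packet 7: 1727 + 304 = 2031
packet 8: 2031 + 304 = 2335
packet 9: 2335 + 304 = 2639
packet 10: 2639 + 304 = 2943
packet 11: 2943 + 304 = 3247

207, 511, 815, 1119, 1423, 1727, 2031, 2335, 2639, 2943, 3247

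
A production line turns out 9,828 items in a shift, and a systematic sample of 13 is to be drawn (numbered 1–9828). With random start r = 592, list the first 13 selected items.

k = N/n = 9828/13 = 756
item 1: 592
item 2: 592 + 756 = 1348
item 3: 1348 + 756 = 2104
item 4: 2104 + 756 = 2860
item 5: 2860 + 756 = 3616
item 6: 3616 + 756 = 4372
item 7: 4372 + 756 = 5128
item 8: 5128 + 756 = 5884
item 9: 5884 + 756 = 6640
item 10: 6640 + 756 = 7396
item 11: 7396 + 756 = 8152
item 12: 8152 + 756 = 8908
item 13: 8908 + 756 = 9664

592, 1348, 2104, 2860, 3616, 4372, 5128, 5884, 6640, 7396, 8152, 8908, 9664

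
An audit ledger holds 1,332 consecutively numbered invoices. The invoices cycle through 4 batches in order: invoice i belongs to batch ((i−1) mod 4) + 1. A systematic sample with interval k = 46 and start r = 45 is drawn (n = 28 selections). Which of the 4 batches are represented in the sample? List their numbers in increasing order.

1, 3

Consecutive selections differ by k = 46, so their batch numbers differ by 46 mod 4 = 2.
gcd(46, 4) = 2, so the sample visits 4/2 = 2 distinct residues mod 4.
Start 45 is batch 1; the batches hit are 1, 3.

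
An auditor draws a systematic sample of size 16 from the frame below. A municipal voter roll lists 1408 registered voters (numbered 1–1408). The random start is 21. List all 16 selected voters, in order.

k = N/n = 1408/16 = 88
voter 1: 21
voter 2: 21 + 88 = 109
voter 3: 109 + 88 = 197
voter 4: 197 + 88 = 285
voter 5: 285 + 88 = 373
voter 6: 373 + 88 = 461
voter 7: 461 + 88 = 549
voter 8: 549 + 88 = 637
voter 9: 637 + 88 = 725
voter 10: 725 + 88 = 813
voter 11: 813 + 88 = 901
voter 12: 901 + 88 = 989
voter 13: 989 + 88 = 1077
voter 14: 1077 + 88 = 1165
voter 15: 1165 + 88 = 1253
voter 16: 1253 + 88 = 1341

21, 109, 197, 285, 373, 461, 549, 637, 725, 813, 901, 989, 1077, 1165, 1253, 1341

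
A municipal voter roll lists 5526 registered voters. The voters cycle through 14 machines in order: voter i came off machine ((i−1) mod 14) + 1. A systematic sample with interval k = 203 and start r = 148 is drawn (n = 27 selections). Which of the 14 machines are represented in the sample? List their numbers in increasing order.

Consecutive selections differ by k = 203, so their machine numbers differ by 203 mod 14 = 7.
gcd(203, 14) = 7, so the sample visits 14/7 = 2 distinct residues mod 14.
Start 148 is machine 8; the machines hit are 1, 8.

1, 8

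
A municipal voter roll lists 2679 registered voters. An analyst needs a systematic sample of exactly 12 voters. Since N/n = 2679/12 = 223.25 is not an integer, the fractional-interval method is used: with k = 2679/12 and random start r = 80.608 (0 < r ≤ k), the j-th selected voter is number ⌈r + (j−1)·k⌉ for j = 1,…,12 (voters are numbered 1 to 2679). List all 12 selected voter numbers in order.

81, 304, 528, 751, 974, 1197, 1421, 1644, 1867, 2090, 2314, 2537

j=1: r + 0k = 80.608 → ⌈·⌉ = 81
j=2: r + 1k = 303.858 → ⌈·⌉ = 304
j=3: r + 2k = 527.108 → ⌈·⌉ = 528
j=4: r + 3k = 750.358 → ⌈·⌉ = 751
j=5: r + 4k = 973.608 → ⌈·⌉ = 974
j=6: r + 5k = 1196.858 → ⌈·⌉ = 1197
j=7: r + 6k = 1420.108 → ⌈·⌉ = 1421
j=8: r + 7k = 1643.358 → ⌈·⌉ = 1644
j=9: r + 8k = 1866.608 → ⌈·⌉ = 1867
j=10: r + 9k = 2089.858 → ⌈·⌉ = 2090
j=11: r + 10k = 2313.108 → ⌈·⌉ = 2314
j=12: r + 11k = 2536.358 → ⌈·⌉ = 2537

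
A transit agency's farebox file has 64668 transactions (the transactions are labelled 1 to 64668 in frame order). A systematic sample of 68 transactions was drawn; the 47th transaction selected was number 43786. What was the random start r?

40

k = 64668/68 = 951
r = 43786 − (47−1)×951 = 43786 − 43746 = 40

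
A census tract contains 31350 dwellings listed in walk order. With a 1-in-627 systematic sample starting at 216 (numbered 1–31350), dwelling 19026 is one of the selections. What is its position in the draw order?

31

k = 627
position = (19026 − 216)/627 + 1 = 18810/627 + 1 = 30 + 1 = 31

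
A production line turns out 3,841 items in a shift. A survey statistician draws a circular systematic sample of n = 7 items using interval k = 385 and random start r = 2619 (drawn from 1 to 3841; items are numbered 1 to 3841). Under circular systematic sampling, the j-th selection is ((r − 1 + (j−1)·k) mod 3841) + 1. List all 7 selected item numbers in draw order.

Selection 1: 2619
Selection 2: 2619 + 385 = 3004
Selection 3: 3004 + 385 = 3389
Selection 4: 3389 + 385 = 3774
Selection 5: 3774 + 385 = 4159 → 4159 − 3841 = 318
Selection 6: 318 + 385 = 703
Selection 7: 703 + 385 = 1088

2619, 3004, 3389, 3774, 318, 703, 1088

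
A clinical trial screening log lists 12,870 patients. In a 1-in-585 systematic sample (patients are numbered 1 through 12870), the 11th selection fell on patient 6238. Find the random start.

k = 585
r = 6238 − (11−1)×585 = 6238 − 5850 = 388

388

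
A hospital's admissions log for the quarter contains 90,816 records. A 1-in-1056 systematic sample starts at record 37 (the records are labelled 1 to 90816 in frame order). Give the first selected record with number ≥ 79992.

k = 1056
Steps past start: ⌈(79992 − 37)/1056⌉ = ⌈79955/1056⌉ = 76
Selected record: 37 + 76×1056 = 80293

80293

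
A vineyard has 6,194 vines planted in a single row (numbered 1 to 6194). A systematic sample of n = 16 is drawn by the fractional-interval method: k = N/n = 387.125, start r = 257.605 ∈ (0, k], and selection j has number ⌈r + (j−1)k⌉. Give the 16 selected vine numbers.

258, 645, 1032, 1419, 1807, 2194, 2581, 2968, 3355, 3742, 4129, 4516, 4904, 5291, 5678, 6065

j=1: r + 0k = 257.605 → ⌈·⌉ = 258
j=2: r + 1k = 644.73 → ⌈·⌉ = 645
j=3: r + 2k = 1031.855 → ⌈·⌉ = 1032
j=4: r + 3k = 1418.98 → ⌈·⌉ = 1419
j=5: r + 4k = 1806.105 → ⌈·⌉ = 1807
j=6: r + 5k = 2193.23 → ⌈·⌉ = 2194
j=7: r + 6k = 2580.355 → ⌈·⌉ = 2581
j=8: r + 7k = 2967.48 → ⌈·⌉ = 2968
j=9: r + 8k = 3354.605 → ⌈·⌉ = 3355
j=10: r + 9k = 3741.73 → ⌈·⌉ = 3742
j=11: r + 10k = 4128.855 → ⌈·⌉ = 4129
j=12: r + 11k = 4515.98 → ⌈·⌉ = 4516
j=13: r + 12k = 4903.105 → ⌈·⌉ = 4904
j=14: r + 13k = 5290.23 → ⌈·⌉ = 5291
j=15: r + 14k = 5677.355 → ⌈·⌉ = 5678
j=16: r + 15k = 6064.48 → ⌈·⌉ = 6065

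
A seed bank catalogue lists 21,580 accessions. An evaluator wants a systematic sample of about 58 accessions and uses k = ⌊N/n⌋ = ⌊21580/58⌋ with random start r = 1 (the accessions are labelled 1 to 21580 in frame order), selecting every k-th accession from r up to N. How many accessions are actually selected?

k = ⌊21580/58⌋ = 372
Achieved size = ⌊(21580 − 1)/372⌋ + 1 = ⌊21579/372⌋ + 1 = 58 + 1 = 59
(last selection: 1 + 58×372 = 21577 ≤ 21580; next would be 21949 > 21580)

59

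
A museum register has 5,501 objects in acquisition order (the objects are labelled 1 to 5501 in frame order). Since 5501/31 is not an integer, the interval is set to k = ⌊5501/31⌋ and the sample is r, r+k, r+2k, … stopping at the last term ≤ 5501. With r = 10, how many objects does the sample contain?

32

k = ⌊5501/31⌋ = 177
Achieved size = ⌊(5501 − 10)/177⌋ + 1 = ⌊5491/177⌋ + 1 = 31 + 1 = 32
(last selection: 10 + 31×177 = 5497 ≤ 5501; next would be 5674 > 5501)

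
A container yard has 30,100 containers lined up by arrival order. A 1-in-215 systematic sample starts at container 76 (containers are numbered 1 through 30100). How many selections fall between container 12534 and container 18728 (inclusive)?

k = 215
First selection ≥ 12534: 76 + ⌈(12534−76)/215⌉·215 = 76 + 58×215 = 12546
Last selection ≤ 18728: 76 + ⌊(18728−76)/215⌋·215 = 76 + 86×215 = 18566
Count = 86 − 58 + 1 = 29

29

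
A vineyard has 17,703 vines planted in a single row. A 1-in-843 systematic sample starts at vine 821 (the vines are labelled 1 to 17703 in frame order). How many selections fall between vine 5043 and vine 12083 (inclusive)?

k = 843
First selection ≥ 5043: 821 + ⌈(5043−821)/843⌉·843 = 821 + 6×843 = 5879
Last selection ≤ 12083: 821 + ⌊(12083−821)/843⌋·843 = 821 + 13×843 = 11780
Count = 13 − 6 + 1 = 8

8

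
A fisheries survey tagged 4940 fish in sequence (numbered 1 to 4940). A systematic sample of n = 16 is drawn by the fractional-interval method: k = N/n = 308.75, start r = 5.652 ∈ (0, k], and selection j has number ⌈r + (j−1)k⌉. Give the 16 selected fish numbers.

j=1: r + 0k = 5.652 → ⌈·⌉ = 6
j=2: r + 1k = 314.402 → ⌈·⌉ = 315
j=3: r + 2k = 623.152 → ⌈·⌉ = 624
j=4: r + 3k = 931.902 → ⌈·⌉ = 932
j=5: r + 4k = 1240.652 → ⌈·⌉ = 1241
j=6: r + 5k = 1549.402 → ⌈·⌉ = 1550
j=7: r + 6k = 1858.152 → ⌈·⌉ = 1859
j=8: r + 7k = 2166.902 → ⌈·⌉ = 2167
j=9: r + 8k = 2475.652 → ⌈·⌉ = 2476
j=10: r + 9k = 2784.402 → ⌈·⌉ = 2785
j=11: r + 10k = 3093.152 → ⌈·⌉ = 3094
j=12: r + 11k = 3401.902 → ⌈·⌉ = 3402
j=13: r + 12k = 3710.652 → ⌈·⌉ = 3711
j=14: r + 13k = 4019.402 → ⌈·⌉ = 4020
j=15: r + 14k = 4328.152 → ⌈·⌉ = 4329
j=16: r + 15k = 4636.902 → ⌈·⌉ = 4637

6, 315, 624, 932, 1241, 1550, 1859, 2167, 2476, 2785, 3094, 3402, 3711, 4020, 4329, 4637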